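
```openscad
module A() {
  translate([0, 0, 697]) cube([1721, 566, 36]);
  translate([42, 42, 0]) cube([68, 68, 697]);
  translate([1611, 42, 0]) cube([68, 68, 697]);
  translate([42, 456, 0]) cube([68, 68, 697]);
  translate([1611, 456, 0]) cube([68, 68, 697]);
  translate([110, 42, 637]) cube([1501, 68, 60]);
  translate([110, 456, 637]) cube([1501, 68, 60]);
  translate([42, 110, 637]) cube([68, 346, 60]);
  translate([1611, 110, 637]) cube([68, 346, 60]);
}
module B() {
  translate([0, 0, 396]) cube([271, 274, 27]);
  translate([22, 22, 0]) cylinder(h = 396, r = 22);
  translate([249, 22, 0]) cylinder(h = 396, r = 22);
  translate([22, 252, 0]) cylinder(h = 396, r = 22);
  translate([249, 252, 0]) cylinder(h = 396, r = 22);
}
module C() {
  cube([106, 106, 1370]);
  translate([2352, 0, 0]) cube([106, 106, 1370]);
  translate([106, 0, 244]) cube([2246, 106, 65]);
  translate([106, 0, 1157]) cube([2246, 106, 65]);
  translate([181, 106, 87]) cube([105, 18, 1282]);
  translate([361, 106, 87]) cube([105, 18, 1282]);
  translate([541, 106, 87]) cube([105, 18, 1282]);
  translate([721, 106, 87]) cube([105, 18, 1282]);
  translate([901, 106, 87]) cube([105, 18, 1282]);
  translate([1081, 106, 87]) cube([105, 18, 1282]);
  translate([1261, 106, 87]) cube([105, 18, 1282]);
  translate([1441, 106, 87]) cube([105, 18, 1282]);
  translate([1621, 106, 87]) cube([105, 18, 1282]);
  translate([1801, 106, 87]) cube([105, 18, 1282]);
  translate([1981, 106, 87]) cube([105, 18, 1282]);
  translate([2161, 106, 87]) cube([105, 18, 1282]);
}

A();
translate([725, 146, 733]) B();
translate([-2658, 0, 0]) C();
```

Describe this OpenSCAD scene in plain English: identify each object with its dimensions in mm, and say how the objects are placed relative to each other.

A is a table: top 1721 mm (x) × 566 mm (y), 36 mm thick, upper face at z = 733 mm, on four 68×68 mm square legs, each inset 42 mm from the nearest pair of top edges, running from z = 0 to the bottom of the top. Four apron rails, 68 mm thick and 60 mm tall, run between adjacent legs with their top edges flush with the underside of the top and their outer faces flush with the legs' outer faces.

B is a four-legged stool. The seat is a 271×274×27 mm slab whose top surface is at z = 423 mm; four round legs, each 44 mm in diameter, run from the floor (z = 0) to the underside of the seat, each leg's axis is inset half a diameter from the nearest pair of seat edges (so the leg's bounding box is flush with the corner).

C is a fence section. Two 106×106 mm posts, 1370 mm tall, stand on the floor with a clear span of 2246 mm between their inner faces. Two horizontal rails of 106×65 mm section span the gap between the posts with their undersides at z = 244 mm and z = 1157 mm, flush with the posts' −y face. 12 pickets, each 105 mm wide, 18 mm thick and 1282 mm tall, are fixed to the +y face of the rails with their bottoms at z = 87 mm, evenly spaced across the span with equal gaps (rounded down to the nearest mm) at the −x end and between each pair — any rounding remainder accumulates at the +x end.

The stool is on top of the table, centred. The fence section is on the floor beside the table on its −x side.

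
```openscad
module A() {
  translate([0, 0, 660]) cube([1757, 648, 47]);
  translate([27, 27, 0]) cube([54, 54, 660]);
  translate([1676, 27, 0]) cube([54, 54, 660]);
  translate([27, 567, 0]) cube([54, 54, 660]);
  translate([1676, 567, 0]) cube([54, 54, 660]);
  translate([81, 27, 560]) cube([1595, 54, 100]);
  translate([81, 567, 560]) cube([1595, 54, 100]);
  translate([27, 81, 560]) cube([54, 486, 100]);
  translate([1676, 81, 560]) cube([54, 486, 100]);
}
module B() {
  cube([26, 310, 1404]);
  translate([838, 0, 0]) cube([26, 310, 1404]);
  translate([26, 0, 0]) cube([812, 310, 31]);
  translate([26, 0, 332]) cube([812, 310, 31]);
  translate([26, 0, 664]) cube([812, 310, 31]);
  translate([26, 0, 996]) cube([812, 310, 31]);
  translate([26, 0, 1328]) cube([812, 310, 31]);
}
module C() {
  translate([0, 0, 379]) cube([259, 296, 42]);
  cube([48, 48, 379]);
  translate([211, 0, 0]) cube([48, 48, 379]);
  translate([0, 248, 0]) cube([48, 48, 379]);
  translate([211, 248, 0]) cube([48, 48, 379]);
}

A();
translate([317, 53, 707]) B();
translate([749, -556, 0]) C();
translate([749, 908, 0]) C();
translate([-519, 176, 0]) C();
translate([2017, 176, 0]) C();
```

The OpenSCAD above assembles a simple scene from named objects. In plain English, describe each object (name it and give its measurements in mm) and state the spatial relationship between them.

A is a table: top 1757 mm (x) × 648 mm (y), 47 mm thick, upper face at z = 707 mm, on four 54×54 mm square legs, each inset 27 mm from the nearest pair of top edges, running from z = 0 to the bottom of the top. Four apron rails, 54 mm thick and 100 mm tall, run between adjacent legs with their top edges flush with the underside of the top and their outer faces flush with the legs' outer faces.

B is a bookshelf 864 mm wide overall, 310 mm deep and 1404 mm tall. The two sides are 26 mm thick vertical panels. 5 horizontal shelves of 31 mm thickness span between the inner faces of the sides; the lowest shelf sits on the floor and shelves are stacked with a clear vertical gap of 301 mm between each pair.

C is a four-legged stool. The seat is a 259×296×42 mm slab whose top surface is at z = 421 mm; four square legs, each 48×48 mm in cross-section, run from the floor (z = 0) to the underside of the seat, each flush with a corner of the seat.

The bookshelf is on top of the table. Four stools sit around the table at the −y, +y, −x, +x sides.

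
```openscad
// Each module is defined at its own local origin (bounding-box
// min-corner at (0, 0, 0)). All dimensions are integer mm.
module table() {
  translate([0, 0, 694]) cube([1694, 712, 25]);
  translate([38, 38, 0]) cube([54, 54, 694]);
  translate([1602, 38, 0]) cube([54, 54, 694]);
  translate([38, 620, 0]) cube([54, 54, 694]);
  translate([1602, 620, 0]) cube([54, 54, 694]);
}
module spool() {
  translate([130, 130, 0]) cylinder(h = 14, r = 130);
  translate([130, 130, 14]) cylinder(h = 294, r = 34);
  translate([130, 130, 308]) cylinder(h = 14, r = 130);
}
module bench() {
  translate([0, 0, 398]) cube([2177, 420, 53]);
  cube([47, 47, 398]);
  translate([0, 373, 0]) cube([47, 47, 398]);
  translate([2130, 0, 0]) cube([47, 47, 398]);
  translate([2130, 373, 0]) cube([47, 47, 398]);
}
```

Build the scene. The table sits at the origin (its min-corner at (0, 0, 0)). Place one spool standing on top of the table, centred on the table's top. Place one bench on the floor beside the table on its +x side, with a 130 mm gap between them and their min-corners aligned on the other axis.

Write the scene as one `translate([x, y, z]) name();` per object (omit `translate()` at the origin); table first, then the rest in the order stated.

table();
translate([717, 226, 719]) spool();
translate([1824, 0, 0]) bench();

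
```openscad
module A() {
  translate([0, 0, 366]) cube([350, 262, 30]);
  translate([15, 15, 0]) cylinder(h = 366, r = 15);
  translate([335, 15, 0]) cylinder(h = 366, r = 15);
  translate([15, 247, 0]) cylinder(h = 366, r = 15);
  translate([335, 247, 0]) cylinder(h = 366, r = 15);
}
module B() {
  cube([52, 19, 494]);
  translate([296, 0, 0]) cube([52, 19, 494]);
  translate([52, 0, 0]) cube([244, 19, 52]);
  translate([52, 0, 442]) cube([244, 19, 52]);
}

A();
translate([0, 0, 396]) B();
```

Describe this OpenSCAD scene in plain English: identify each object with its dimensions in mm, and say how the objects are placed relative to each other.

A is a simple wooden stool: a rectangular seat 350 mm (x) by 262 mm (y), 30 mm thick, top face at z = 396 mm, on four round legs, each 30 mm in diameter. The legs rest on z = 0, each leg's axis is inset half a diameter from the nearest pair of seat edges (so the leg's bounding box is flush with the corner).

B is a picture frame with a 244×390 mm rectangular opening (x by z) and a uniform 52 mm border on every side. Frame depth is 19 mm along y. It is built from two vertical stiles running the full outside height and two horizontal rails spanning the gap between the stiles.

The picture frame is on top of the stool.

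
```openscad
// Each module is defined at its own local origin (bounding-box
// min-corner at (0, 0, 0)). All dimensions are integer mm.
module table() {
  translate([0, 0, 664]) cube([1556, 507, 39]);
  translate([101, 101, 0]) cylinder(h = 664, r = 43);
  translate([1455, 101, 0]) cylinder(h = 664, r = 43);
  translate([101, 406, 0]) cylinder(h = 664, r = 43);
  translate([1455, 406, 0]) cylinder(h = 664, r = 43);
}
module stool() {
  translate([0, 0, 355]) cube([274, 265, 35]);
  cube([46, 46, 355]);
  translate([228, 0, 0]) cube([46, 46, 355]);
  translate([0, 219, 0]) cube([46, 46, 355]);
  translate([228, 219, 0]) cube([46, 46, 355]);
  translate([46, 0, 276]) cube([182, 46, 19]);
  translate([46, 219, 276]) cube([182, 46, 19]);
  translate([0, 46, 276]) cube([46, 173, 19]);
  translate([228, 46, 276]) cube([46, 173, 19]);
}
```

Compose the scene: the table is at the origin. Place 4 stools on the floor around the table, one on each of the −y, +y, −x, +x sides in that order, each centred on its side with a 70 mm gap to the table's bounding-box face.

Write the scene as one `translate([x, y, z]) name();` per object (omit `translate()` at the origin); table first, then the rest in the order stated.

table();
translate([641, -335, 0]) stool();
translate([641, 577, 0]) stool();
translate([-344, 121, 0]) stool();
translate([1626, 121, 0]) stool();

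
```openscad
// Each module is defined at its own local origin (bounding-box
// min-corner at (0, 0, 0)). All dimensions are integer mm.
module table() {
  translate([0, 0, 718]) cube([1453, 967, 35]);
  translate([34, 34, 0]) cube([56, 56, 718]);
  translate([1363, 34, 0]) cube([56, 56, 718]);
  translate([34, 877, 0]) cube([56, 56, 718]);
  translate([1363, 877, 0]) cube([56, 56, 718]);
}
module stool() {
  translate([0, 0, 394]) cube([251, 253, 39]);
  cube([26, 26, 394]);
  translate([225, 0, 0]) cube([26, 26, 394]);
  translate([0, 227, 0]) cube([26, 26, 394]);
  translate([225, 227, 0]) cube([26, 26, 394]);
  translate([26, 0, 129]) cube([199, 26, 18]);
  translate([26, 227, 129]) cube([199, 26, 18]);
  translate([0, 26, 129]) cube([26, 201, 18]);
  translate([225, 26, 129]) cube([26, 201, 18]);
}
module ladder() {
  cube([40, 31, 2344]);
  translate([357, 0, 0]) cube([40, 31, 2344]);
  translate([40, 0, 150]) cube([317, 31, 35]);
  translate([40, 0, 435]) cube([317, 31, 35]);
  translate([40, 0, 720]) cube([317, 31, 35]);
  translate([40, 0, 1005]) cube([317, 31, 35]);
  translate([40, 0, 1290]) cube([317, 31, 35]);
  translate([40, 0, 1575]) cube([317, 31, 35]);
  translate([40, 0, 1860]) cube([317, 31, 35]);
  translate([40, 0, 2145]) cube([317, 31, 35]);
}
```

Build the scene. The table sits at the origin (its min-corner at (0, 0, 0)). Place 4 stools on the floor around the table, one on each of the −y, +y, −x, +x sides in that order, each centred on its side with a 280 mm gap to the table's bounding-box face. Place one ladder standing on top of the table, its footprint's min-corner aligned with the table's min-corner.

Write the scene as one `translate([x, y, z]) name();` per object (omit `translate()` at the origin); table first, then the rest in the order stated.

table();
translate([601, -533, 0]) stool();
translate([601, 1247, 0]) stool();
translate([-531, 357, 0]) stool();
translate([1733, 357, 0]) stool();
translate([0, 0, 753]) ladder();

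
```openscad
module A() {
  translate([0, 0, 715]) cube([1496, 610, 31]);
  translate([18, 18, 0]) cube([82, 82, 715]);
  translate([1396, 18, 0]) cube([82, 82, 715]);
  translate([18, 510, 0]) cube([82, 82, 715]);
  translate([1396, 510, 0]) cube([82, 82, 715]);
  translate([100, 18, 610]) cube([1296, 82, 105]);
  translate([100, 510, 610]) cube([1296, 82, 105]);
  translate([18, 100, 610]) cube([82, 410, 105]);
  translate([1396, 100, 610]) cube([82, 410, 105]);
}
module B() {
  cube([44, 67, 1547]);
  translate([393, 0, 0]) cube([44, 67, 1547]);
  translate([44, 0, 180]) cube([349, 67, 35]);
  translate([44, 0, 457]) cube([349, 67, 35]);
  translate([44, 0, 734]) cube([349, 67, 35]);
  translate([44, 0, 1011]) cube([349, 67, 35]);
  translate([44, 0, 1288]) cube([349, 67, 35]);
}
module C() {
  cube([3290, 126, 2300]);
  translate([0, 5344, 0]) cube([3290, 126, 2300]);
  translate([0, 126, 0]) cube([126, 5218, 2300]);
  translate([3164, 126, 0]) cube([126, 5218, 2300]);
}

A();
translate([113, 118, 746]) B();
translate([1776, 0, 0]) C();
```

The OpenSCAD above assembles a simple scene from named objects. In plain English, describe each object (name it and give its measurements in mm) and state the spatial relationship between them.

A is a table with a 1496×610 mm rectangular top, 31 mm thick, top surface at z = 746 mm, supported by four 82×82 mm square legs, each inset 18 mm from the nearest pair of top edges, running from the floor. Four apron rails, 82 mm thick and 105 mm tall, run between adjacent legs with their top edges flush with the underside of the top and their outer faces flush with the legs' outer faces.

B is a straight ladder. Two 44×67 mm vertical rails, 1547 mm tall, stand 437 mm apart (outside-to-outside) with their front faces coplanar on the −y side. 5 rungs, each 67 mm deep and 35 mm tall, span between the inner faces of the rails, front faces flush with the rails. The lowest rung's underside is at z = 180 mm and rungs are spaced 277 mm apart (underside to underside).

C is a box-shaped house frame (walls only): outside footprint 3290×5470 mm, wall height 2300 mm, wall thickness 126 mm. The two y-facing walls run the full x-width; the two x-facing walls fit between the inner faces of the y-facing walls.

The ladder is on top of the table. The house frame is on the floor beside the table on its +x side.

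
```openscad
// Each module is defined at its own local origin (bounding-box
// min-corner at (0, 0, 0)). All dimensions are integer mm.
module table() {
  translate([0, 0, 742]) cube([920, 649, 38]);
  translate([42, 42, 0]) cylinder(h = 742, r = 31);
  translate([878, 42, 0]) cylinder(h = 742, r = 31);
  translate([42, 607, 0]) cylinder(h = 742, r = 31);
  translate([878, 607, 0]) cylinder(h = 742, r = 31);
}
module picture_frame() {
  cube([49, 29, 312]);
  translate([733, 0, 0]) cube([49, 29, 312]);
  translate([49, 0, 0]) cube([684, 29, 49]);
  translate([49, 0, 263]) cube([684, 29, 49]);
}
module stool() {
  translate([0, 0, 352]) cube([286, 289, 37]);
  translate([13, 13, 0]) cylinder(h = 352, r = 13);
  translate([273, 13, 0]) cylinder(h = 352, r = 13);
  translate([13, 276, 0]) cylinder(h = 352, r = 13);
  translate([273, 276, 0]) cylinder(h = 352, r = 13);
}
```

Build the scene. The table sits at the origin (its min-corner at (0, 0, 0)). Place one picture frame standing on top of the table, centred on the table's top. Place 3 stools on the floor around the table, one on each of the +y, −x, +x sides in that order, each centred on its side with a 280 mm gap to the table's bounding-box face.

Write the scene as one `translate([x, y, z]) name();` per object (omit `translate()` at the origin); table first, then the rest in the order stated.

table();
translate([69, 310, 780]) picture_frame();
translate([317, 929, 0]) stool();
translate([-566, 180, 0]) stool();
translate([1200, 180, 0]) stool();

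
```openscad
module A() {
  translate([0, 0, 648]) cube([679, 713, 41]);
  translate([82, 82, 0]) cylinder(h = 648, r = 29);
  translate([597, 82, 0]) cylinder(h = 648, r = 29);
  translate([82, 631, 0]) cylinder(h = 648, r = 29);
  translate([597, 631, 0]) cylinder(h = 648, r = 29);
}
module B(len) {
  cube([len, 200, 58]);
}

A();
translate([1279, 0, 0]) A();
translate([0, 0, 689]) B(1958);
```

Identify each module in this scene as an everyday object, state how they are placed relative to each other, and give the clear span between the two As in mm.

Second table starts at x = 1279; first ends at x = 679; clear span = 1279 − 679 = 600 mm.

A is a table. B is a beam. A beam spans the tops of two tables. The clear span between the two tables is 600 mm.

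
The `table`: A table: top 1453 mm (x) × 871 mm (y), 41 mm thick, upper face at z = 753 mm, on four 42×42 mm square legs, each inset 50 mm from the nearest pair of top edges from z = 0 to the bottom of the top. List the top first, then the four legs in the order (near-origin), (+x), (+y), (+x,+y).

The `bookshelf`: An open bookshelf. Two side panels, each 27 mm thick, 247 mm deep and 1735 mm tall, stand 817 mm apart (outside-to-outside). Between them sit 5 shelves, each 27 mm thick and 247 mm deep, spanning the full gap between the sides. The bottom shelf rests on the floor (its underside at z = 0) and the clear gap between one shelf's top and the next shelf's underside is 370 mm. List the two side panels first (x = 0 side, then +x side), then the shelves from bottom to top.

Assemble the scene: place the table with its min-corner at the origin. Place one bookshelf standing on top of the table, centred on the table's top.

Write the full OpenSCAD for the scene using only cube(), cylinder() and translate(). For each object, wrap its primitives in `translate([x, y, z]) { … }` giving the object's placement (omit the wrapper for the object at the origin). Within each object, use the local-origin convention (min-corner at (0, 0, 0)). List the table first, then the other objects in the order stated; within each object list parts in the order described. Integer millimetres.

translate([0, 0, 712]) cube([1453, 871, 41]);
translate([50, 50, 0]) cube([42, 42, 712]);
translate([1361, 50, 0]) cube([42, 42, 712]);
translate([50, 779, 0]) cube([42, 42, 712]);
translate([1361, 779, 0]) cube([42, 42, 712]);
translate([318, 312, 753]) {
  cube([27, 247, 1735]);
  translate([790, 0, 0]) cube([27, 247, 1735]);
  translate([27, 0, 0]) cube([763, 247, 27]);
  translate([27, 0, 397]) cube([763, 247, 27]);
  translate([27, 0, 794]) cube([763, 247, 27]);
  translate([27, 0, 1191]) cube([763, 247, 27]);
  translate([27, 0, 1588]) cube([763, 247, 27]);
}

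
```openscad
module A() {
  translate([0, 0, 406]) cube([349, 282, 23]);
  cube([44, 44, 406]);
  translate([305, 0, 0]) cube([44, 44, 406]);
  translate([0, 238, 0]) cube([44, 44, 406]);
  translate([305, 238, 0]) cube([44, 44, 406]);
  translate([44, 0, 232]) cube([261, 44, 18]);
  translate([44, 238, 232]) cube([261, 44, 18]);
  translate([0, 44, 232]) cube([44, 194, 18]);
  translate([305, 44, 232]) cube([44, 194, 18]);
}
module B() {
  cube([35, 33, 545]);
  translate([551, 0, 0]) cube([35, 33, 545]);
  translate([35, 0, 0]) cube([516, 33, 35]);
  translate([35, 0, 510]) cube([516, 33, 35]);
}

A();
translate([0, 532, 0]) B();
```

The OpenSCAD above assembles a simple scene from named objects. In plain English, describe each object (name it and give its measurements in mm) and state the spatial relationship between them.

A is a four-legged stool. The seat is 349×282 mm, 23 mm thick, top at z = 429 mm. It stands on four square legs, each 44×44 mm in cross-section, from z = 0 to the seat underside, each flush with a corner of the seat. Four stretchers, 44 mm wide and 18 mm tall, connect adjacent legs with their undersides at z = 232 mm, each running between the inner faces of the legs it joins and aligned with the legs' outer faces on the other axis.

B is a picture frame with a 516×475 mm rectangular opening (x by z) and a uniform 35 mm border on every side. Frame depth is 33 mm along y. It is built from two vertical stiles running the full outside height and two horizontal rails spanning the gap between the stiles.

The picture frame is on the floor beside the stool on its +y side.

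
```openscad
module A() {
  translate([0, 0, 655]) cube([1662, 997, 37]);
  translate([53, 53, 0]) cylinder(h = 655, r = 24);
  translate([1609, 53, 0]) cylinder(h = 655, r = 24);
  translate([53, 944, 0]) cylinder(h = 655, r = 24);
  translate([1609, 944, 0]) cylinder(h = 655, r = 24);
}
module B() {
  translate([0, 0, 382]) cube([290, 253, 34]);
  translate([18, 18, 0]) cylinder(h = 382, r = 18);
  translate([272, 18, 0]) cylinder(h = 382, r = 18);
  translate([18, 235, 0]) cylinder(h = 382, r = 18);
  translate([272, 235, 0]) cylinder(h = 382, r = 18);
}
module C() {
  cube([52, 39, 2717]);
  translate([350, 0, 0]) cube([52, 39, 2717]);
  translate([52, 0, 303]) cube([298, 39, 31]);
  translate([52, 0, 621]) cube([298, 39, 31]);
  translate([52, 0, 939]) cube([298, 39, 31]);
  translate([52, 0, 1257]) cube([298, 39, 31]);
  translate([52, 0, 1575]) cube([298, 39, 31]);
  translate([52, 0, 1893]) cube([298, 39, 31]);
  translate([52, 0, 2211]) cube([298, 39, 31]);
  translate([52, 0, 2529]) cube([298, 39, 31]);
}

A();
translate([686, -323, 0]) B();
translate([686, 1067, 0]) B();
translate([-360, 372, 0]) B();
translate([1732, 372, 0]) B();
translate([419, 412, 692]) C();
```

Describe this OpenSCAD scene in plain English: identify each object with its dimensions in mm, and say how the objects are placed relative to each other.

A is a table with a 1662×997 mm rectangular top, 37 mm thick, top surface at z = 692 mm, supported by four round legs of 48 mm diameter, each leg's bounding box inset 29 mm from the nearest pair of top edges, running from the floor.

B is a four-legged stool. The seat is a 290×253×34 mm slab whose top surface is at z = 416 mm; four round legs, each 36 mm in diameter, run from the floor (z = 0) to the underside of the seat, each leg's axis is inset half a diameter from the nearest pair of seat edges (so the leg's bounding box is flush with the corner).

C is a straight ladder. Two 52×39 mm vertical rails, 2717 mm tall, stand 402 mm apart (outside-to-outside) with their front faces coplanar on the −y side. 8 rungs, each 39 mm deep and 31 mm tall, span between the inner faces of the rails, front faces flush with the rails. The lowest rung's underside is at z = 303 mm and rungs are spaced 318 mm apart (underside to underside).

Four stools sit around the table at the −y, +y, −x, +x sides. The ladder is on top of the table.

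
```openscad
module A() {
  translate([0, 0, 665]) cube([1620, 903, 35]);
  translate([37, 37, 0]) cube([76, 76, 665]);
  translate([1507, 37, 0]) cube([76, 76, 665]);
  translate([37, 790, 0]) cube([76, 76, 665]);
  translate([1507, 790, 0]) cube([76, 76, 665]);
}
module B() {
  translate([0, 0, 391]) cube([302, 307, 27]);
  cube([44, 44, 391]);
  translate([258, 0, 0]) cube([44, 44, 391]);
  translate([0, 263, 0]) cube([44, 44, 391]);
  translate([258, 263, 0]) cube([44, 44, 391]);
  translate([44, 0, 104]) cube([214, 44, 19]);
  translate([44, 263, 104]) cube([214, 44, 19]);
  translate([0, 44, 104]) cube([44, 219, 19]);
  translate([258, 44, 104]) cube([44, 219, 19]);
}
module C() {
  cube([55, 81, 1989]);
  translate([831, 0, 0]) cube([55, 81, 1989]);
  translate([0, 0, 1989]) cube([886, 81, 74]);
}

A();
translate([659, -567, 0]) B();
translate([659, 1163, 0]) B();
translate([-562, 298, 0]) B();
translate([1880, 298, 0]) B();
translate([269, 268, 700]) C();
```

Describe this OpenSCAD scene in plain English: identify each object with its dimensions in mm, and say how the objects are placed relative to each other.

A is a rectangular dining table. The top is 1620×903×35 mm with its upper surface at z = 700 mm. It stands on four 76×76 mm square legs, each inset 37 mm from the nearest pair of top edges, running from the floor to the underside of the top.

B is a four-legged stool. The seat is a 302×307×27 mm slab whose top surface is at z = 418 mm; four square legs, each 44×44 mm in cross-section, run from the floor (z = 0) to the underside of the seat, each flush with a corner of the seat. Four stretchers, 44 mm wide and 19 mm tall, connect adjacent legs with their undersides at z = 104 mm, each running between the inner faces of the legs it joins and aligned with the legs' outer faces on the other axis.

C is a rectangular door frame: two vertical jambs of 55×81 mm section, 1989 mm tall, with a clear opening 776 mm wide between their inner faces. A header 74 mm tall and 81 mm deep lies on top of the jambs and spans the full outside width.

Four stools sit around the table at the −y, +y, −x, +x sides. The door frame is on top of the table.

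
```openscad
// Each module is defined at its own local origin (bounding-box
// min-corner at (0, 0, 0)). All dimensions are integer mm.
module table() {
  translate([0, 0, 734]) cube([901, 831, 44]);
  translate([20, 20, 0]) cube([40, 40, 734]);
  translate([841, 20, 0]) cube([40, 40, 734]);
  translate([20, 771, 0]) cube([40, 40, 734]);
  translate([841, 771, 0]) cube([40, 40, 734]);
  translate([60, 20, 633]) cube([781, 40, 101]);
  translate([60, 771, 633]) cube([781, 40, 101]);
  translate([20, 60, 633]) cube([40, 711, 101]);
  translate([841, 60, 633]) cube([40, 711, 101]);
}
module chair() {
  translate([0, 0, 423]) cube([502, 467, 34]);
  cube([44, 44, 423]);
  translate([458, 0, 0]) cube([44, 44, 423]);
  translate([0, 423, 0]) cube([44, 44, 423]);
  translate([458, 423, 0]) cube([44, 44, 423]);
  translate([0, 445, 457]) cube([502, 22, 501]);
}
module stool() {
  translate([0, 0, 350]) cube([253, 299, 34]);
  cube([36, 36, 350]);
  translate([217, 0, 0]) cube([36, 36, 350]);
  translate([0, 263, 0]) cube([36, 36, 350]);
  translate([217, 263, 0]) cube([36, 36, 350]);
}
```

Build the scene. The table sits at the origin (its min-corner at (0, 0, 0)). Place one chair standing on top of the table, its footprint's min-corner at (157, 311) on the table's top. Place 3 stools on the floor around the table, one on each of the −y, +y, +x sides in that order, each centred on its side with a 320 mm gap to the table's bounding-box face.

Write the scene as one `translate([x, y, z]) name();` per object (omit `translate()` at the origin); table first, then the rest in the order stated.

table();
translate([157, 311, 778]) chair();
translate([324, -619, 0]) stool();
translate([324, 1151, 0]) stool();
translate([1221, 266, 0]) stool();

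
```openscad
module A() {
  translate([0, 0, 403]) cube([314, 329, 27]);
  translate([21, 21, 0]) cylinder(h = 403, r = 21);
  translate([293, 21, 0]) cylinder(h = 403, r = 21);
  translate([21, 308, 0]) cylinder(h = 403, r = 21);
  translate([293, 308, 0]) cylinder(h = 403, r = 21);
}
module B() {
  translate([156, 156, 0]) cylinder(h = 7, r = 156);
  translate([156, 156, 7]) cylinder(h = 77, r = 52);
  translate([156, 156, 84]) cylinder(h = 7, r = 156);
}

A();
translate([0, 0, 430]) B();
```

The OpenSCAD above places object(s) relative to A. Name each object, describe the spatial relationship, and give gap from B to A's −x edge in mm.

The spool's min-x is at 0; the stool's min-x is 0; gap = 0 mm.

A is a stool. B is a spool. The spool is on top of the stool. The gap from the spool to the stool's −x edge is 0 mm.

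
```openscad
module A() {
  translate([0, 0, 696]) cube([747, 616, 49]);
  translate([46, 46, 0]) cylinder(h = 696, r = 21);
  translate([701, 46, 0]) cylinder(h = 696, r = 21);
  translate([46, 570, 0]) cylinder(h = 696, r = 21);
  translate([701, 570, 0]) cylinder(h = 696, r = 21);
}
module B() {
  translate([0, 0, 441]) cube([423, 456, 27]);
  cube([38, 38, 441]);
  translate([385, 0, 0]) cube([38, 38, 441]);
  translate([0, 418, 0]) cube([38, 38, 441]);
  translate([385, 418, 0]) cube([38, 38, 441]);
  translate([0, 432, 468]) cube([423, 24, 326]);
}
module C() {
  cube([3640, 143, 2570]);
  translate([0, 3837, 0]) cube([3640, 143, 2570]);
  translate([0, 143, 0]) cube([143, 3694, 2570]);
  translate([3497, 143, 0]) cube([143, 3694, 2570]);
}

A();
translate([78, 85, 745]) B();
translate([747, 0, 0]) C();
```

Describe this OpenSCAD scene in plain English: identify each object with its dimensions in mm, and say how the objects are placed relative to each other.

A is a table with a 747×616 mm rectangular top, 49 mm thick, top surface at z = 745 mm, supported by four round legs of 42 mm diameter, each leg's bounding box inset 25 mm from the nearest pair of top edges, running from the floor.

B is a chair. The seat is a 423×456×27 mm slab with its top at z = 468 mm, on four 38×38 mm corner legs (flush with the seat edges, standing on z = 0). A flat backrest 24 mm thick, 326 mm tall, spans the full seat width and rises from the seat top along its +y edge, rear face flush with the rear of the seat.

C is a box-shaped house frame (walls only): outside footprint 3640×3980 mm, wall height 2570 mm, wall thickness 143 mm. The two y-facing walls run the full x-width; the two x-facing walls fit between the inner faces of the y-facing walls.

The chair is on top of the table. The house frame is against the table's +x side, with their −y faces flush.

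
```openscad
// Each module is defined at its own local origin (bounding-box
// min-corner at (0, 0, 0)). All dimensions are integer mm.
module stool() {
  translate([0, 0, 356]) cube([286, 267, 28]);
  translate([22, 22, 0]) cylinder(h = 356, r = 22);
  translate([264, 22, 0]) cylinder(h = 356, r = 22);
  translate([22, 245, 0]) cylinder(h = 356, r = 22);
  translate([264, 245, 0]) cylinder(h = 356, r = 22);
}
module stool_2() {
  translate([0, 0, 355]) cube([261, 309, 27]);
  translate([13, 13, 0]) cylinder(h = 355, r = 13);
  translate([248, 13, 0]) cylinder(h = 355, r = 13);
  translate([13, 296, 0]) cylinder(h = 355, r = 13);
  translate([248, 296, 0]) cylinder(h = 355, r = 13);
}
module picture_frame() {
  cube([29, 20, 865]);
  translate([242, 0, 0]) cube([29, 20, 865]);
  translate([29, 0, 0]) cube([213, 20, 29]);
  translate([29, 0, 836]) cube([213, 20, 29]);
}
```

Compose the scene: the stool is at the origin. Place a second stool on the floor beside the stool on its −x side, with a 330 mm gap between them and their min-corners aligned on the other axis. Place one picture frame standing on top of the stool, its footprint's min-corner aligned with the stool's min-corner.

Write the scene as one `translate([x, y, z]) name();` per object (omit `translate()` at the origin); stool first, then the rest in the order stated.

stool();
translate([-591, 0, 0]) stool_2();
translate([0, 0, 384]) picture_frame();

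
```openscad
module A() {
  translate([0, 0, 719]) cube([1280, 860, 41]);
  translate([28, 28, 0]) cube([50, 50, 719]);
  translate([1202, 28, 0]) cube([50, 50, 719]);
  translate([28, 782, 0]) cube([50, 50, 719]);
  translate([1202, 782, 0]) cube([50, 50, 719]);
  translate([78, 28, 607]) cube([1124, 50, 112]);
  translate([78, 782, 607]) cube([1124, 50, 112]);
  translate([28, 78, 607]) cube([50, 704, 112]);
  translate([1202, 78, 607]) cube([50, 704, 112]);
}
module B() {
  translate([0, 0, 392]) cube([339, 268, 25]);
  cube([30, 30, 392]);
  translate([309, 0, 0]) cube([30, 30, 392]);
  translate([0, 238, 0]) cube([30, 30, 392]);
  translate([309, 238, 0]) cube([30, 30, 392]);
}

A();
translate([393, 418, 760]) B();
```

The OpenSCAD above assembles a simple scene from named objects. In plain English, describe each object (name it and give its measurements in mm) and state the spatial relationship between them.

A is a rectangular dining table. The top is 1280×860×41 mm with its upper surface at z = 760 mm. It stands on four 50×50 mm square legs, each inset 28 mm from the nearest pair of top edges, running from the floor to the underside of the top. Four apron rails, 50 mm thick and 112 mm tall, run between adjacent legs with their top edges flush with the underside of the top and their outer faces flush with the legs' outer faces.

B is a four-legged stool. The seat is 339×268 mm, 25 mm thick, top at z = 417 mm. It stands on four square legs, each 30×30 mm in cross-section, from z = 0 to the seat underside, each flush with a corner of the seat.

The stool is on top of the table.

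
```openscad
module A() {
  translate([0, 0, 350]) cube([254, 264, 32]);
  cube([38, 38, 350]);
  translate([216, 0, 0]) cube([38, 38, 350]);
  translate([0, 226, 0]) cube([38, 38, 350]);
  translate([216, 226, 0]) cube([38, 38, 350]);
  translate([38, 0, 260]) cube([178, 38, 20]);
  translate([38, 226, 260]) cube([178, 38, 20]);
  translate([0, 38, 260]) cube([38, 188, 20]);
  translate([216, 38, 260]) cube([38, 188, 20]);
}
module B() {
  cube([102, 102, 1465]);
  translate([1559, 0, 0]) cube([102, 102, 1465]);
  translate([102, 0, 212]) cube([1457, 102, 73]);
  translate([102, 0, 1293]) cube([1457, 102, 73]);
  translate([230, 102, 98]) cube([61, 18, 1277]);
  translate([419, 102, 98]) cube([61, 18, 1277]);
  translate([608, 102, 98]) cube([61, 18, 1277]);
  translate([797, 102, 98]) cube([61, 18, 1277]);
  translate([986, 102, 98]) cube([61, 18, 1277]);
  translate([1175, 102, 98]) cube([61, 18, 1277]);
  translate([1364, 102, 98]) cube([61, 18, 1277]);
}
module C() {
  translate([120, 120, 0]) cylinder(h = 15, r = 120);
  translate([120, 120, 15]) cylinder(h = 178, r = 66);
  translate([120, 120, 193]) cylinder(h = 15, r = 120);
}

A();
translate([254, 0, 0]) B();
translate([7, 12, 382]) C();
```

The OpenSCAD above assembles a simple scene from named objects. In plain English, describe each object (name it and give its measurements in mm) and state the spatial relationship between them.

A is a four-legged stool. The seat is 254×264 mm, 32 mm thick, top at z = 382 mm. It stands on four square legs, each 38×38 mm in cross-section, from z = 0 to the seat underside, each flush with a corner of the seat. Four stretchers, 38 mm wide and 20 mm tall, connect adjacent legs with their undersides at z = 260 mm, each running between the inner faces of the legs it joins and aligned with the legs' outer faces on the other axis.

B is a fence section. Two 102×102 mm posts, 1465 mm tall, stand on the floor with a clear span of 1457 mm between their inner faces. Two horizontal rails of 102×73 mm section span the gap between the posts with their undersides at z = 212 mm and z = 1293 mm, flush with the posts' −y face. 7 pickets, each 61 mm wide, 18 mm thick and 1277 mm tall, are fixed to the +y face of the rails with their bottoms at z = 98 mm, evenly spaced across the span with equal gaps (rounded down to the nearest mm) at the −x end and between each pair — any rounding remainder accumulates at the +x end.

C is a spool: two coaxial disc flanges of radius 120 mm and thickness 15 mm, joined by a core cylinder of radius 66 mm and height 178 mm. The lower flange rests on z = 0 and the three cylinders share a vertical axis.

The fence section is against the stool's +x side, with their −y faces flush. The spool is on top of the stool, centred.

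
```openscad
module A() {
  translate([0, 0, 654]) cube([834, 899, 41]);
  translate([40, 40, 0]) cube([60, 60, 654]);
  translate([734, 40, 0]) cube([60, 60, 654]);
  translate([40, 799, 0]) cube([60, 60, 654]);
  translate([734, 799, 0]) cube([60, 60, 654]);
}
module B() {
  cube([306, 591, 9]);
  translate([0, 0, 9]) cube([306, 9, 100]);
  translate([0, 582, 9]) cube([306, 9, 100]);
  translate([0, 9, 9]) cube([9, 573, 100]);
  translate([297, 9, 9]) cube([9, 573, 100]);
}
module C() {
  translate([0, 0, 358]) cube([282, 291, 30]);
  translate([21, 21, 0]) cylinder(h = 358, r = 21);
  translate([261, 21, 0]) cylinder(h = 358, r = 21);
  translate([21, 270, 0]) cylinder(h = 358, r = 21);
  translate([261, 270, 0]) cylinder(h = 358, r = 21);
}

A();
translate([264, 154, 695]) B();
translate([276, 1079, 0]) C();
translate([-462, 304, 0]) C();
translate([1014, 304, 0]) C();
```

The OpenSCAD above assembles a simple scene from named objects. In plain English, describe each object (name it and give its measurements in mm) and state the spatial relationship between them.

A is a table: top 834 mm (x) × 899 mm (y), 41 mm thick, upper face at z = 695 mm, on four 60×60 mm square legs, each inset 40 mm from the nearest pair of top edges, running from z = 0 to the bottom of the top.

B is an open storage box with external size 306×591×109 mm and wall thickness 9 mm (the base is also 9 mm thick). The base covers the whole footprint; the four walls stand on the base, with the y-facing walls full-width and the x-facing walls fitting between their inner faces.

C is a four-legged stool. The seat is a 282×291×30 mm slab whose top surface is at z = 388 mm; four round legs, each 42 mm in diameter, run from the floor (z = 0) to the underside of the seat, each leg's axis is inset half a diameter from the nearest pair of seat edges (so the leg's bounding box is flush with the corner).

The open box is on top of the table, centred. Three stools sit around the table at the +y, −x, +x sides.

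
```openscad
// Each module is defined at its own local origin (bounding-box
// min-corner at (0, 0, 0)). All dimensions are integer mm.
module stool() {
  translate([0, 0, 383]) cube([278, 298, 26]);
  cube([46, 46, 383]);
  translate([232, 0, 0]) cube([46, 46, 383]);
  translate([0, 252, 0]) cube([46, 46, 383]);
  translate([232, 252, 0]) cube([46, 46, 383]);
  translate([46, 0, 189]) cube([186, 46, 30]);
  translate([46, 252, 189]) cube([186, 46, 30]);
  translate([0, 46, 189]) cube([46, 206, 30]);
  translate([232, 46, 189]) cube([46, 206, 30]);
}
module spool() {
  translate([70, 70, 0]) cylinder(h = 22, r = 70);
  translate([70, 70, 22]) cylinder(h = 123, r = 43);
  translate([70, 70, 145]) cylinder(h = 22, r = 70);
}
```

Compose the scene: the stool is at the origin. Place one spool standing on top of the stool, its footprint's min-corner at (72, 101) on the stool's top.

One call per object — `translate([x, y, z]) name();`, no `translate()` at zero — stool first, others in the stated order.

stool();
translate([72, 101, 409]) spool();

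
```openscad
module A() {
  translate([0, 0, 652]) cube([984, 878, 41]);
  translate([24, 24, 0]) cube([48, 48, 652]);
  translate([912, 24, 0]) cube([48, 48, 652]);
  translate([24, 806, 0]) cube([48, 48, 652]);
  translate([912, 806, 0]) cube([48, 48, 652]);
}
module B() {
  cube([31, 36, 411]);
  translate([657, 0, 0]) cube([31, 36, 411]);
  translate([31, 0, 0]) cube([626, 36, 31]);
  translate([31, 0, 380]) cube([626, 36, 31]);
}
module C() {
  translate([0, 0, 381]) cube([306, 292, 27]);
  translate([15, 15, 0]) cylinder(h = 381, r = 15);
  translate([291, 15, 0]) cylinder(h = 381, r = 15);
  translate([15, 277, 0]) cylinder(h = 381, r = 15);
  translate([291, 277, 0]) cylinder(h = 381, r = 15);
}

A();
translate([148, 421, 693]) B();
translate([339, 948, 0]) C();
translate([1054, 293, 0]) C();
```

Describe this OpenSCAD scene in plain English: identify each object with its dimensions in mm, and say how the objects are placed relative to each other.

A is a table: top 984 mm (x) × 878 mm (y), 41 mm thick, upper face at z = 693 mm, on four 48×48 mm square legs, each inset 24 mm from the nearest pair of top edges, running from z = 0 to the bottom of the top.

B is a picture frame with a 626×349 mm rectangular opening (x by z) and a uniform 31 mm border on every side. Frame depth is 36 mm along y. It is built from two vertical stiles running the full outside height and two horizontal rails spanning the gap between the stiles.

C is a simple wooden stool: a rectangular seat 306 mm (x) by 292 mm (y), 27 mm thick, top face at z = 408 mm, on four round legs, each 30 mm in diameter. The legs rest on z = 0, each leg's axis is inset half a diameter from the nearest pair of seat edges (so the leg's bounding box is flush with the corner).

The picture frame is on top of the table, centred. Two stools sit around the table at the +y, +x sides.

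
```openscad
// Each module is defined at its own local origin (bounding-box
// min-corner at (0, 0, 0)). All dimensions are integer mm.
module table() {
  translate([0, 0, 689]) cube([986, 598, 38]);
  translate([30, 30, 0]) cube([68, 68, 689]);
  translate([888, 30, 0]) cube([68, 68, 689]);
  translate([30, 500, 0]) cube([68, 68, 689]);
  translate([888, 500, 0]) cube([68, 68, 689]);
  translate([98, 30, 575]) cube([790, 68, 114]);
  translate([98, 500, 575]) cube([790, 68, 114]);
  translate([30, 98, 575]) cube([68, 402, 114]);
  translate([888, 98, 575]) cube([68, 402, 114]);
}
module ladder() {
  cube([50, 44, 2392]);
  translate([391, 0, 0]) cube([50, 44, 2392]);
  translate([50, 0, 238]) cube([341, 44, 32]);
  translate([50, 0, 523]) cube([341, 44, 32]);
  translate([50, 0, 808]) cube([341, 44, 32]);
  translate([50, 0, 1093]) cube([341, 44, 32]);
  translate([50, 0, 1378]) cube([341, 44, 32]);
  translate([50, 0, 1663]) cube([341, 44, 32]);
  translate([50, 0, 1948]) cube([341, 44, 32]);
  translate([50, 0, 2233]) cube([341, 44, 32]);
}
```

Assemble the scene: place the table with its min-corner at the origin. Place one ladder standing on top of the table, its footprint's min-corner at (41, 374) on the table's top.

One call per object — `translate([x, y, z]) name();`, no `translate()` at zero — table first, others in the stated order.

table();
translate([41, 374, 727]) ladder();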